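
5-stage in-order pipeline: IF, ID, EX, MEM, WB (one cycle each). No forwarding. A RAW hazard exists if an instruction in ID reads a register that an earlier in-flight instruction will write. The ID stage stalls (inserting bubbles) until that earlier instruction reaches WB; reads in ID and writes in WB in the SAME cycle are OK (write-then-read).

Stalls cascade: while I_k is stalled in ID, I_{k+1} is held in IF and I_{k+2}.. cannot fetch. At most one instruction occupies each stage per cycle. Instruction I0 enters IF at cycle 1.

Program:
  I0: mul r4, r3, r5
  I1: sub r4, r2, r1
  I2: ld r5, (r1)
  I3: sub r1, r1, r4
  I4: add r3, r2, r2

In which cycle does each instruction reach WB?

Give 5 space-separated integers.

Answer: 5 6 7 9 10

Derivation:
I0 mul r4 <- r3,r5: IF@1 ID@2 stall=0 (-) EX@3 MEM@4 WB@5
I1 sub r4 <- r2,r1: IF@2 ID@3 stall=0 (-) EX@4 MEM@5 WB@6
I2 ld r5 <- r1: IF@3 ID@4 stall=0 (-) EX@5 MEM@6 WB@7
I3 sub r1 <- r1,r4: IF@4 ID@5 stall=1 (RAW on I1.r4 (WB@6)) EX@7 MEM@8 WB@9
I4 add r3 <- r2,r2: IF@5 ID@7 stall=0 (-) EX@8 MEM@9 WB@10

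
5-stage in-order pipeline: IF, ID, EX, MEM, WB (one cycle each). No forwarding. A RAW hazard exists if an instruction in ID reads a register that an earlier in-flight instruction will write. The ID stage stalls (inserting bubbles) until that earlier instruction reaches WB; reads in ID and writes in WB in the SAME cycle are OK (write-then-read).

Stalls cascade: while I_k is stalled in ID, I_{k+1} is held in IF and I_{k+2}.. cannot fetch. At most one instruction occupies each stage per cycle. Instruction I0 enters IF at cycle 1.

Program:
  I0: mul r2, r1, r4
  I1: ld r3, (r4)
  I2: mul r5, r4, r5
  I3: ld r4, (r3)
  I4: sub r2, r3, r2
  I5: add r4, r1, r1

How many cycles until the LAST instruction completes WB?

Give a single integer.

Answer: 11

Derivation:
I0 mul r2 <- r1,r4: IF@1 ID@2 stall=0 (-) EX@3 MEM@4 WB@5
I1 ld r3 <- r4: IF@2 ID@3 stall=0 (-) EX@4 MEM@5 WB@6
I2 mul r5 <- r4,r5: IF@3 ID@4 stall=0 (-) EX@5 MEM@6 WB@7
I3 ld r4 <- r3: IF@4 ID@5 stall=1 (RAW on I1.r3 (WB@6)) EX@7 MEM@8 WB@9
I4 sub r2 <- r3,r2: IF@5 ID@7 stall=0 (-) EX@8 MEM@9 WB@10
I5 add r4 <- r1,r1: IF@7 ID@8 stall=0 (-) EX@9 MEM@10 WB@11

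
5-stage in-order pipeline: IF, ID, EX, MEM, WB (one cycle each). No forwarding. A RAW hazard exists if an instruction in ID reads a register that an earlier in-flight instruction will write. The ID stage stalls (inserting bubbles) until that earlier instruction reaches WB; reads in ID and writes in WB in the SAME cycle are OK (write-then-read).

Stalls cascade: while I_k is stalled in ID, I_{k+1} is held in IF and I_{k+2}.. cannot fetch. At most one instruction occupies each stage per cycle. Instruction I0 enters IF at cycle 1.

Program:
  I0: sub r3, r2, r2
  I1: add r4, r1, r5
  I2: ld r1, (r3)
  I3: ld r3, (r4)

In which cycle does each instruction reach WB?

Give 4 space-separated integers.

I0 sub r3 <- r2,r2: IF@1 ID@2 stall=0 (-) EX@3 MEM@4 WB@5
I1 add r4 <- r1,r5: IF@2 ID@3 stall=0 (-) EX@4 MEM@5 WB@6
I2 ld r1 <- r3: IF@3 ID@4 stall=1 (RAW on I0.r3 (WB@5)) EX@6 MEM@7 WB@8
I3 ld r3 <- r4: IF@4 ID@6 stall=0 (-) EX@7 MEM@8 WB@9

Answer: 5 6 8 9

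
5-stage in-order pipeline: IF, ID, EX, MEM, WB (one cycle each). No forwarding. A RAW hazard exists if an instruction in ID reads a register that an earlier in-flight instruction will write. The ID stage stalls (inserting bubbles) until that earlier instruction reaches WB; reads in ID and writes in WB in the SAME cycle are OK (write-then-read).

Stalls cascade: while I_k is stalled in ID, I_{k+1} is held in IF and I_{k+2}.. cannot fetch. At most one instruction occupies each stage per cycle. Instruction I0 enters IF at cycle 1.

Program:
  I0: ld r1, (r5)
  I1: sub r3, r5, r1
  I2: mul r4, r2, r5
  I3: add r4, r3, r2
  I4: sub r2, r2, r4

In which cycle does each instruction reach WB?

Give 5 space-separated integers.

Answer: 5 8 9 11 14

Derivation:
I0 ld r1 <- r5: IF@1 ID@2 stall=0 (-) EX@3 MEM@4 WB@5
I1 sub r3 <- r5,r1: IF@2 ID@3 stall=2 (RAW on I0.r1 (WB@5)) EX@6 MEM@7 WB@8
I2 mul r4 <- r2,r5: IF@3 ID@6 stall=0 (-) EX@7 MEM@8 WB@9
I3 add r4 <- r3,r2: IF@6 ID@7 stall=1 (RAW on I1.r3 (WB@8)) EX@9 MEM@10 WB@11
I4 sub r2 <- r2,r4: IF@7 ID@9 stall=2 (RAW on I3.r4 (WB@11)) EX@12 MEM@13 WB@14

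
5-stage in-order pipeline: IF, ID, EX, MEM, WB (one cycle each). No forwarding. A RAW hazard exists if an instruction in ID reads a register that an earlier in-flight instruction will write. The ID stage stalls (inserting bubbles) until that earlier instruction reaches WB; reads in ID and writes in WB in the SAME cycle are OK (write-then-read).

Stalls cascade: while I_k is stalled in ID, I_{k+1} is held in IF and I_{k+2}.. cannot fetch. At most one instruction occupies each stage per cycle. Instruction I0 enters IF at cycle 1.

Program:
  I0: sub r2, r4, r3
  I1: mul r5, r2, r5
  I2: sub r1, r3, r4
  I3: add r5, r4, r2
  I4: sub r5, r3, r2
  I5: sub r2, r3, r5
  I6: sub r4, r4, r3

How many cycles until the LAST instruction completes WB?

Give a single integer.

I0 sub r2 <- r4,r3: IF@1 ID@2 stall=0 (-) EX@3 MEM@4 WB@5
I1 mul r5 <- r2,r5: IF@2 ID@3 stall=2 (RAW on I0.r2 (WB@5)) EX@6 MEM@7 WB@8
I2 sub r1 <- r3,r4: IF@3 ID@6 stall=0 (-) EX@7 MEM@8 WB@9
I3 add r5 <- r4,r2: IF@6 ID@7 stall=0 (-) EX@8 MEM@9 WB@10
I4 sub r5 <- r3,r2: IF@7 ID@8 stall=0 (-) EX@9 MEM@10 WB@11
I5 sub r2 <- r3,r5: IF@8 ID@9 stall=2 (RAW on I4.r5 (WB@11)) EX@12 MEM@13 WB@14
I6 sub r4 <- r4,r3: IF@9 ID@12 stall=0 (-) EX@13 MEM@14 WB@15

Answer: 15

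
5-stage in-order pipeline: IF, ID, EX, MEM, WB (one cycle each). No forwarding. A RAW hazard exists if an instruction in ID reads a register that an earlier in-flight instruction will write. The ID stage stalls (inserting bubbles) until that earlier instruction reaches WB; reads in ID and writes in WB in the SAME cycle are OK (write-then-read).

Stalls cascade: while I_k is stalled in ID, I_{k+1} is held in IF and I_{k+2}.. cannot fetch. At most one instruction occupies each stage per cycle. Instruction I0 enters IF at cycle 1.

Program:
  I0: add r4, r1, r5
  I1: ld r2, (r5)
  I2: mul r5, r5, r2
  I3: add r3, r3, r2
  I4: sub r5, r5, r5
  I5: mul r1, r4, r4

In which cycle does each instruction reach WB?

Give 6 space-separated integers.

I0 add r4 <- r1,r5: IF@1 ID@2 stall=0 (-) EX@3 MEM@4 WB@5
I1 ld r2 <- r5: IF@2 ID@3 stall=0 (-) EX@4 MEM@5 WB@6
I2 mul r5 <- r5,r2: IF@3 ID@4 stall=2 (RAW on I1.r2 (WB@6)) EX@7 MEM@8 WB@9
I3 add r3 <- r3,r2: IF@4 ID@7 stall=0 (-) EX@8 MEM@9 WB@10
I4 sub r5 <- r5,r5: IF@7 ID@8 stall=1 (RAW on I2.r5 (WB@9)) EX@10 MEM@11 WB@12
I5 mul r1 <- r4,r4: IF@8 ID@10 stall=0 (-) EX@11 MEM@12 WB@13

Answer: 5 6 9 10 12 13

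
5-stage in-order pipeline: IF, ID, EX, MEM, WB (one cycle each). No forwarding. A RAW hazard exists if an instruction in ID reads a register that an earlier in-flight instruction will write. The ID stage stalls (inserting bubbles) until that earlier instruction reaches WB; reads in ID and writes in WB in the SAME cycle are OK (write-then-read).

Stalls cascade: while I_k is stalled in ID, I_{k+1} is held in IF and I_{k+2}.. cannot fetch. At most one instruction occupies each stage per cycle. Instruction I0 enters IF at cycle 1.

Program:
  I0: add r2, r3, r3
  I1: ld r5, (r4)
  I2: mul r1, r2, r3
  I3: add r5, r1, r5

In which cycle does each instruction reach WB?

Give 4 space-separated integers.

I0 add r2 <- r3,r3: IF@1 ID@2 stall=0 (-) EX@3 MEM@4 WB@5
I1 ld r5 <- r4: IF@2 ID@3 stall=0 (-) EX@4 MEM@5 WB@6
I2 mul r1 <- r2,r3: IF@3 ID@4 stall=1 (RAW on I0.r2 (WB@5)) EX@6 MEM@7 WB@8
I3 add r5 <- r1,r5: IF@4 ID@6 stall=2 (RAW on I2.r1 (WB@8)) EX@9 MEM@10 WB@11

Answer: 5 6 8 11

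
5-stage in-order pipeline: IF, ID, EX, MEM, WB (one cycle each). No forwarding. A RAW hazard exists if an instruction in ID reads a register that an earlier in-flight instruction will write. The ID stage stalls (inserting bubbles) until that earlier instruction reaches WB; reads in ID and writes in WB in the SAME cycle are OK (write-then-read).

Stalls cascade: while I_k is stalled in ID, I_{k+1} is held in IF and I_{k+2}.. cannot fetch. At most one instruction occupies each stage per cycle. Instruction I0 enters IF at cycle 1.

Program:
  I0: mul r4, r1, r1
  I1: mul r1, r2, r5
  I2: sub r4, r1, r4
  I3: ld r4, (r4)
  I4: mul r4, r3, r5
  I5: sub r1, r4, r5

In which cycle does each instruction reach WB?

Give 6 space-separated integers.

Answer: 5 6 9 12 13 16

Derivation:
I0 mul r4 <- r1,r1: IF@1 ID@2 stall=0 (-) EX@3 MEM@4 WB@5
I1 mul r1 <- r2,r5: IF@2 ID@3 stall=0 (-) EX@4 MEM@5 WB@6
I2 sub r4 <- r1,r4: IF@3 ID@4 stall=2 (RAW on I1.r1 (WB@6)) EX@7 MEM@8 WB@9
I3 ld r4 <- r4: IF@4 ID@7 stall=2 (RAW on I2.r4 (WB@9)) EX@10 MEM@11 WB@12
I4 mul r4 <- r3,r5: IF@7 ID@10 stall=0 (-) EX@11 MEM@12 WB@13
I5 sub r1 <- r4,r5: IF@10 ID@11 stall=2 (RAW on I4.r4 (WB@13)) EX@14 MEM@15 WB@16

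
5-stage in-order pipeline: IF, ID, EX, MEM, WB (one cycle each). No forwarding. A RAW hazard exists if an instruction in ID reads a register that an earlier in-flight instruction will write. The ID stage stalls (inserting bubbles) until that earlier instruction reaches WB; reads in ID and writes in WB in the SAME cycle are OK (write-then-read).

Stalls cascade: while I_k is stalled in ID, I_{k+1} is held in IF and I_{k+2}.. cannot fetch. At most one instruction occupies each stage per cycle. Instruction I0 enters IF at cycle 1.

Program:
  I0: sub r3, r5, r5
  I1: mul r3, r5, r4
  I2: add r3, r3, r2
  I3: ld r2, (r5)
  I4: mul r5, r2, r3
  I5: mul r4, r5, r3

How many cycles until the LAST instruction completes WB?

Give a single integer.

I0 sub r3 <- r5,r5: IF@1 ID@2 stall=0 (-) EX@3 MEM@4 WB@5
I1 mul r3 <- r5,r4: IF@2 ID@3 stall=0 (-) EX@4 MEM@5 WB@6
I2 add r3 <- r3,r2: IF@3 ID@4 stall=2 (RAW on I1.r3 (WB@6)) EX@7 MEM@8 WB@9
I3 ld r2 <- r5: IF@4 ID@7 stall=0 (-) EX@8 MEM@9 WB@10
I4 mul r5 <- r2,r3: IF@7 ID@8 stall=2 (RAW on I3.r2 (WB@10)) EX@11 MEM@12 WB@13
I5 mul r4 <- r5,r3: IF@8 ID@11 stall=2 (RAW on I4.r5 (WB@13)) EX@14 MEM@15 WB@16

Answer: 16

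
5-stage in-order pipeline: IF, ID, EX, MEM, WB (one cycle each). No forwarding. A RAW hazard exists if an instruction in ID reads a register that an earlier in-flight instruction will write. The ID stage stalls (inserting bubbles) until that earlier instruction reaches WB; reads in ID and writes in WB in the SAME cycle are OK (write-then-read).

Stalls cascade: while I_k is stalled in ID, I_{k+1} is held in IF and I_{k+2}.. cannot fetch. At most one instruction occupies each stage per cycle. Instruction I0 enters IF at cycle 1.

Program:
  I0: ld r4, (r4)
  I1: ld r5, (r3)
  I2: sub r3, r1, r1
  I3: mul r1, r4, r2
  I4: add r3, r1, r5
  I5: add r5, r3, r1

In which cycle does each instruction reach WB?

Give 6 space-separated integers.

Answer: 5 6 7 8 11 14

Derivation:
I0 ld r4 <- r4: IF@1 ID@2 stall=0 (-) EX@3 MEM@4 WB@5
I1 ld r5 <- r3: IF@2 ID@3 stall=0 (-) EX@4 MEM@5 WB@6
I2 sub r3 <- r1,r1: IF@3 ID@4 stall=0 (-) EX@5 MEM@6 WB@7
I3 mul r1 <- r4,r2: IF@4 ID@5 stall=0 (-) EX@6 MEM@7 WB@8
I4 add r3 <- r1,r5: IF@5 ID@6 stall=2 (RAW on I3.r1 (WB@8)) EX@9 MEM@10 WB@11
I5 add r5 <- r3,r1: IF@6 ID@9 stall=2 (RAW on I4.r3 (WB@11)) EX@12 MEM@13 WB@14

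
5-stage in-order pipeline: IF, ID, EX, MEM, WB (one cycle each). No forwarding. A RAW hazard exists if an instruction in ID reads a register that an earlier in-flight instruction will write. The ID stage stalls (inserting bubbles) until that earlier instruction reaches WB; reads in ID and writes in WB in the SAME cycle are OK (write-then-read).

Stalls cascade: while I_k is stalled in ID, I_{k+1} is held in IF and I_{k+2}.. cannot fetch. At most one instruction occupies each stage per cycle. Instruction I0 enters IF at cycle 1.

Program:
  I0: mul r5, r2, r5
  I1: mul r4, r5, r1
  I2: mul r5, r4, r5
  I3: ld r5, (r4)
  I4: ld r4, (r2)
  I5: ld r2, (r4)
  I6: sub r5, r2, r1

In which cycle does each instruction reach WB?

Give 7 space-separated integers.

Answer: 5 8 11 12 13 16 19

Derivation:
I0 mul r5 <- r2,r5: IF@1 ID@2 stall=0 (-) EX@3 MEM@4 WB@5
I1 mul r4 <- r5,r1: IF@2 ID@3 stall=2 (RAW on I0.r5 (WB@5)) EX@6 MEM@7 WB@8
I2 mul r5 <- r4,r5: IF@3 ID@6 stall=2 (RAW on I1.r4 (WB@8)) EX@9 MEM@10 WB@11
I3 ld r5 <- r4: IF@6 ID@9 stall=0 (-) EX@10 MEM@11 WB@12
I4 ld r4 <- r2: IF@9 ID@10 stall=0 (-) EX@11 MEM@12 WB@13
I5 ld r2 <- r4: IF@10 ID@11 stall=2 (RAW on I4.r4 (WB@13)) EX@14 MEM@15 WB@16
I6 sub r5 <- r2,r1: IF@11 ID@14 stall=2 (RAW on I5.r2 (WB@16)) EX@17 MEM@18 WB@19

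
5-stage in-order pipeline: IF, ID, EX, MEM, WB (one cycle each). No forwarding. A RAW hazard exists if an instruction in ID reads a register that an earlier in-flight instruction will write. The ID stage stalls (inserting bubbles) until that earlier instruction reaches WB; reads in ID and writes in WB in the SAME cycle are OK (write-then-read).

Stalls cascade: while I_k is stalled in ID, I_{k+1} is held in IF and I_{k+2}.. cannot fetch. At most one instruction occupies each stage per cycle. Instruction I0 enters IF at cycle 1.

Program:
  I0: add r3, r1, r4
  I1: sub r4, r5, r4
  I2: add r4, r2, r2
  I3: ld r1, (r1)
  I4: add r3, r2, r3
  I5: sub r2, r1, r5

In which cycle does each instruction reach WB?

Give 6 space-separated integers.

Answer: 5 6 7 8 9 11

Derivation:
I0 add r3 <- r1,r4: IF@1 ID@2 stall=0 (-) EX@3 MEM@4 WB@5
I1 sub r4 <- r5,r4: IF@2 ID@3 stall=0 (-) EX@4 MEM@5 WB@6
I2 add r4 <- r2,r2: IF@3 ID@4 stall=0 (-) EX@5 MEM@6 WB@7
I3 ld r1 <- r1: IF@4 ID@5 stall=0 (-) EX@6 MEM@7 WB@8
I4 add r3 <- r2,r3: IF@5 ID@6 stall=0 (-) EX@7 MEM@8 WB@9
I5 sub r2 <- r1,r5: IF@6 ID@7 stall=1 (RAW on I3.r1 (WB@8)) EX@9 MEM@10 WB@11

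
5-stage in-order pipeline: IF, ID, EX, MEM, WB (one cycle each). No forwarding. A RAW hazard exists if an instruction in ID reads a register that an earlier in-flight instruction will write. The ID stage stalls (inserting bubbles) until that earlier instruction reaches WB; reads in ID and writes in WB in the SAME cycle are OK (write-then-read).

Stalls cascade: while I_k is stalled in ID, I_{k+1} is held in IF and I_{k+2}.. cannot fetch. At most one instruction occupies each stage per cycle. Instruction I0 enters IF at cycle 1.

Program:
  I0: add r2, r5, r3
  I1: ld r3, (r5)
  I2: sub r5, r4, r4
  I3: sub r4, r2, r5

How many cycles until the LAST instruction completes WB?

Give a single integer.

I0 add r2 <- r5,r3: IF@1 ID@2 stall=0 (-) EX@3 MEM@4 WB@5
I1 ld r3 <- r5: IF@2 ID@3 stall=0 (-) EX@4 MEM@5 WB@6
I2 sub r5 <- r4,r4: IF@3 ID@4 stall=0 (-) EX@5 MEM@6 WB@7
I3 sub r4 <- r2,r5: IF@4 ID@5 stall=2 (RAW on I2.r5 (WB@7)) EX@8 MEM@9 WB@10

Answer: 10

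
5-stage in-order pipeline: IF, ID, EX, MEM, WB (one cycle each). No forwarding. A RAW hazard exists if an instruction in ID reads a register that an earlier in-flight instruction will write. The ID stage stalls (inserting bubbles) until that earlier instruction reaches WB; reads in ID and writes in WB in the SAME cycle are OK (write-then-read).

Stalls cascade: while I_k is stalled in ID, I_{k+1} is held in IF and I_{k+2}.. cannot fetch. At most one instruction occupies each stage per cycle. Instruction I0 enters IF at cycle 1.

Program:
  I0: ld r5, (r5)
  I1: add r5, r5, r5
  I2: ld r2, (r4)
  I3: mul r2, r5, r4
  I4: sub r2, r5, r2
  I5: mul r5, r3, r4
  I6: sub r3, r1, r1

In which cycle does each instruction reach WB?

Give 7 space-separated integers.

Answer: 5 8 9 11 14 15 16

Derivation:
I0 ld r5 <- r5: IF@1 ID@2 stall=0 (-) EX@3 MEM@4 WB@5
I1 add r5 <- r5,r5: IF@2 ID@3 stall=2 (RAW on I0.r5 (WB@5)) EX@6 MEM@7 WB@8
I2 ld r2 <- r4: IF@3 ID@6 stall=0 (-) EX@7 MEM@8 WB@9
I3 mul r2 <- r5,r4: IF@6 ID@7 stall=1 (RAW on I1.r5 (WB@8)) EX@9 MEM@10 WB@11
I4 sub r2 <- r5,r2: IF@7 ID@9 stall=2 (RAW on I3.r2 (WB@11)) EX@12 MEM@13 WB@14
I5 mul r5 <- r3,r4: IF@9 ID@12 stall=0 (-) EX@13 MEM@14 WB@15
I6 sub r3 <- r1,r1: IF@12 ID@13 stall=0 (-) EX@14 MEM@15 WB@16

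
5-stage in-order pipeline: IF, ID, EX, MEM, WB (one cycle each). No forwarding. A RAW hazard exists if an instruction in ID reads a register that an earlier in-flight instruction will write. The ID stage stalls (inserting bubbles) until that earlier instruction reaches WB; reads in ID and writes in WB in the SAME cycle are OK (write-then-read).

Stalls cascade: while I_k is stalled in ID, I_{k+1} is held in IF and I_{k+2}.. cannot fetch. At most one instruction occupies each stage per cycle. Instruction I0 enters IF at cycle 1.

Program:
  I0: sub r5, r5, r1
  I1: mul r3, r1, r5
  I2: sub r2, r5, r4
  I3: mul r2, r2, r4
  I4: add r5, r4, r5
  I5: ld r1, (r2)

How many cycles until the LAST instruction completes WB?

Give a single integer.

Answer: 15

Derivation:
I0 sub r5 <- r5,r1: IF@1 ID@2 stall=0 (-) EX@3 MEM@4 WB@5
I1 mul r3 <- r1,r5: IF@2 ID@3 stall=2 (RAW on I0.r5 (WB@5)) EX@6 MEM@7 WB@8
I2 sub r2 <- r5,r4: IF@3 ID@6 stall=0 (-) EX@7 MEM@8 WB@9
I3 mul r2 <- r2,r4: IF@6 ID@7 stall=2 (RAW on I2.r2 (WB@9)) EX@10 MEM@11 WB@12
I4 add r5 <- r4,r5: IF@7 ID@10 stall=0 (-) EX@11 MEM@12 WB@13
I5 ld r1 <- r2: IF@10 ID@11 stall=1 (RAW on I3.r2 (WB@12)) EX@13 MEM@14 WB@15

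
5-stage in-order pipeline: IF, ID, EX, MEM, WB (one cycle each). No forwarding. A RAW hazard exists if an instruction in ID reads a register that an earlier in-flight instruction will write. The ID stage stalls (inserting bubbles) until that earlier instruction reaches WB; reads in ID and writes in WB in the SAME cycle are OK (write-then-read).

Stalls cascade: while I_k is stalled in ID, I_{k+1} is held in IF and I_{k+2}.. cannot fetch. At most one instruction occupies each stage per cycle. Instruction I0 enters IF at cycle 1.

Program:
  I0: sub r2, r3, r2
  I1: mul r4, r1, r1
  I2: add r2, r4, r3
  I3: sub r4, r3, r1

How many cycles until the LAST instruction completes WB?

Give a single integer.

I0 sub r2 <- r3,r2: IF@1 ID@2 stall=0 (-) EX@3 MEM@4 WB@5
I1 mul r4 <- r1,r1: IF@2 ID@3 stall=0 (-) EX@4 MEM@5 WB@6
I2 add r2 <- r4,r3: IF@3 ID@4 stall=2 (RAW on I1.r4 (WB@6)) EX@7 MEM@8 WB@9
I3 sub r4 <- r3,r1: IF@4 ID@7 stall=0 (-) EX@8 MEM@9 WB@10

Answer: 10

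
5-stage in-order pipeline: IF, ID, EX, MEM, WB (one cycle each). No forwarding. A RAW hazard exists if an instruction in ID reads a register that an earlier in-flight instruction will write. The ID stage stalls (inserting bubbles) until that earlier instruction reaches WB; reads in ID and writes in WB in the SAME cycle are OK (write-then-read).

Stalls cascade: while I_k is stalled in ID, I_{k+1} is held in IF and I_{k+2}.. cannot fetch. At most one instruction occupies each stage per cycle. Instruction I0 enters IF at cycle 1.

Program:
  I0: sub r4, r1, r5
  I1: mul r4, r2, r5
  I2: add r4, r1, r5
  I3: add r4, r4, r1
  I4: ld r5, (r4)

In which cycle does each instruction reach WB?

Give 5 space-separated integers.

I0 sub r4 <- r1,r5: IF@1 ID@2 stall=0 (-) EX@3 MEM@4 WB@5
I1 mul r4 <- r2,r5: IF@2 ID@3 stall=0 (-) EX@4 MEM@5 WB@6
I2 add r4 <- r1,r5: IF@3 ID@4 stall=0 (-) EX@5 MEM@6 WB@7
I3 add r4 <- r4,r1: IF@4 ID@5 stall=2 (RAW on I2.r4 (WB@7)) EX@8 MEM@9 WB@10
I4 ld r5 <- r4: IF@5 ID@8 stall=2 (RAW on I3.r4 (WB@10)) EX@11 MEM@12 WB@13

Answer: 5 6 7 10 13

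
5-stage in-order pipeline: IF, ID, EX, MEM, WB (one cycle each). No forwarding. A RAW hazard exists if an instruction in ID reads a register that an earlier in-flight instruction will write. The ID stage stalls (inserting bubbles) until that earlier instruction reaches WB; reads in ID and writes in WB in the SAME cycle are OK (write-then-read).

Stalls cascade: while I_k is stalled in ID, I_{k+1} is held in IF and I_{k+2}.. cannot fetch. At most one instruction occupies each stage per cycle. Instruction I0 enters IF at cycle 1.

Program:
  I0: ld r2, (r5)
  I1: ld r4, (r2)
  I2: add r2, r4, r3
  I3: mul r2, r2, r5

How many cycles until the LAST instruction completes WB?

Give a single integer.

Answer: 14

Derivation:
I0 ld r2 <- r5: IF@1 ID@2 stall=0 (-) EX@3 MEM@4 WB@5
I1 ld r4 <- r2: IF@2 ID@3 stall=2 (RAW on I0.r2 (WB@5)) EX@6 MEM@7 WB@8
I2 add r2 <- r4,r3: IF@3 ID@6 stall=2 (RAW on I1.r4 (WB@8)) EX@9 MEM@10 WB@11
I3 mul r2 <- r2,r5: IF@6 ID@9 stall=2 (RAW on I2.r2 (WB@11)) EX@12 MEM@13 WB@14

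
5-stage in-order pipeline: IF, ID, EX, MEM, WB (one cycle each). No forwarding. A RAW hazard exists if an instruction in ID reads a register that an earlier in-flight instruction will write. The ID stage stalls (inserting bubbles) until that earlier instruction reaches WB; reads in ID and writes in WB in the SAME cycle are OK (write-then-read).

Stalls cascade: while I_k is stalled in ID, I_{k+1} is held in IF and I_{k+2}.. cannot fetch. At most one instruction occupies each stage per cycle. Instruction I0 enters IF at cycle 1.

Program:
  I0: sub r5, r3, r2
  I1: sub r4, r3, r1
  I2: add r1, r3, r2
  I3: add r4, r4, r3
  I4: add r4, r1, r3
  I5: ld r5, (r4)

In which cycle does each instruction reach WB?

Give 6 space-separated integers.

Answer: 5 6 7 9 10 13

Derivation:
I0 sub r5 <- r3,r2: IF@1 ID@2 stall=0 (-) EX@3 MEM@4 WB@5
I1 sub r4 <- r3,r1: IF@2 ID@3 stall=0 (-) EX@4 MEM@5 WB@6
I2 add r1 <- r3,r2: IF@3 ID@4 stall=0 (-) EX@5 MEM@6 WB@7
I3 add r4 <- r4,r3: IF@4 ID@5 stall=1 (RAW on I1.r4 (WB@6)) EX@7 MEM@8 WB@9
I4 add r4 <- r1,r3: IF@5 ID@7 stall=0 (-) EX@8 MEM@9 WB@10
I5 ld r5 <- r4: IF@7 ID@8 stall=2 (RAW on I4.r4 (WB@10)) EX@11 MEM@12 WB@13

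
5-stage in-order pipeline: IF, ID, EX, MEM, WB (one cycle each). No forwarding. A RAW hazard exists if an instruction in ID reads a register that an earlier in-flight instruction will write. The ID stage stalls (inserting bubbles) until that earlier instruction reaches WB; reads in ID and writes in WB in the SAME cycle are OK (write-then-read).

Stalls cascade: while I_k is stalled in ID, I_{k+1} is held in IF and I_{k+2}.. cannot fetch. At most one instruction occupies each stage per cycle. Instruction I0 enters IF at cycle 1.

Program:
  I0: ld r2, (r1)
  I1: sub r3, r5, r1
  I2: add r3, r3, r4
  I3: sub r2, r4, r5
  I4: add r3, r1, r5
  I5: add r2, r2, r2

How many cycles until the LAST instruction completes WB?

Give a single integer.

Answer: 13

Derivation:
I0 ld r2 <- r1: IF@1 ID@2 stall=0 (-) EX@3 MEM@4 WB@5
I1 sub r3 <- r5,r1: IF@2 ID@3 stall=0 (-) EX@4 MEM@5 WB@6
I2 add r3 <- r3,r4: IF@3 ID@4 stall=2 (RAW on I1.r3 (WB@6)) EX@7 MEM@8 WB@9
I3 sub r2 <- r4,r5: IF@4 ID@7 stall=0 (-) EX@8 MEM@9 WB@10
I4 add r3 <- r1,r5: IF@7 ID@8 stall=0 (-) EX@9 MEM@10 WB@11
I5 add r2 <- r2,r2: IF@8 ID@9 stall=1 (RAW on I3.r2 (WB@10)) EX@11 MEM@12 WB@13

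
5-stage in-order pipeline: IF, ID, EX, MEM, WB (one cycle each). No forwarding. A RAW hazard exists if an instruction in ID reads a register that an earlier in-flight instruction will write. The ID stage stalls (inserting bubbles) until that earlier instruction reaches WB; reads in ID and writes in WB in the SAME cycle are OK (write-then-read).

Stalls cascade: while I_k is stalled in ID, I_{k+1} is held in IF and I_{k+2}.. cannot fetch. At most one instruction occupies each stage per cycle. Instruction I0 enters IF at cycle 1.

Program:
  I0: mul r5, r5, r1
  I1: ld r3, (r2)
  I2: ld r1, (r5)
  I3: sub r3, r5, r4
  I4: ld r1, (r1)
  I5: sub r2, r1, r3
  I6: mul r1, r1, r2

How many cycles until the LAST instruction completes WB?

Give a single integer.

I0 mul r5 <- r5,r1: IF@1 ID@2 stall=0 (-) EX@3 MEM@4 WB@5
I1 ld r3 <- r2: IF@2 ID@3 stall=0 (-) EX@4 MEM@5 WB@6
I2 ld r1 <- r5: IF@3 ID@4 stall=1 (RAW on I0.r5 (WB@5)) EX@6 MEM@7 WB@8
I3 sub r3 <- r5,r4: IF@4 ID@6 stall=0 (-) EX@7 MEM@8 WB@9
I4 ld r1 <- r1: IF@6 ID@7 stall=1 (RAW on I2.r1 (WB@8)) EX@9 MEM@10 WB@11
I5 sub r2 <- r1,r3: IF@7 ID@9 stall=2 (RAW on I4.r1 (WB@11)) EX@12 MEM@13 WB@14
I6 mul r1 <- r1,r2: IF@9 ID@12 stall=2 (RAW on I5.r2 (WB@14)) EX@15 MEM@16 WB@17

Answer: 17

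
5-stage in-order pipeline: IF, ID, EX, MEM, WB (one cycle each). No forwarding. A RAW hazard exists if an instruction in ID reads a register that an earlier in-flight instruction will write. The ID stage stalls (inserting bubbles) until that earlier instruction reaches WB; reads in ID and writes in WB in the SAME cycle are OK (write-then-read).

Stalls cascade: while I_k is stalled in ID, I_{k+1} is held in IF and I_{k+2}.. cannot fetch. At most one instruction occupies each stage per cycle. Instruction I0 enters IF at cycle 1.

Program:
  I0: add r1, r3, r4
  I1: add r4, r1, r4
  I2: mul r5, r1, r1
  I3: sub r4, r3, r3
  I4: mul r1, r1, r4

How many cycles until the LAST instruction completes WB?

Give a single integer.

I0 add r1 <- r3,r4: IF@1 ID@2 stall=0 (-) EX@3 MEM@4 WB@5
I1 add r4 <- r1,r4: IF@2 ID@3 stall=2 (RAW on I0.r1 (WB@5)) EX@6 MEM@7 WB@8
I2 mul r5 <- r1,r1: IF@3 ID@6 stall=0 (-) EX@7 MEM@8 WB@9
I3 sub r4 <- r3,r3: IF@6 ID@7 stall=0 (-) EX@8 MEM@9 WB@10
I4 mul r1 <- r1,r4: IF@7 ID@8 stall=2 (RAW on I3.r4 (WB@10)) EX@11 MEM@12 WB@13

Answer: 13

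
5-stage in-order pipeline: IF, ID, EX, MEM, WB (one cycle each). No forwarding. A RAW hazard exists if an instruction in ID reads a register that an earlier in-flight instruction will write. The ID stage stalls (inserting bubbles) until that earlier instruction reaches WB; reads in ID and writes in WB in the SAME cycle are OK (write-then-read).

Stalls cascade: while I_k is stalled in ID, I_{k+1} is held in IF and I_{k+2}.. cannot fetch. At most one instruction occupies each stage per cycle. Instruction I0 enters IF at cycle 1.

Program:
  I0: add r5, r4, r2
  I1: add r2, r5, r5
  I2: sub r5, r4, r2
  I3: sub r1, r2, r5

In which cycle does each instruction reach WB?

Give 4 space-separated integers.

Answer: 5 8 11 14

Derivation:
I0 add r5 <- r4,r2: IF@1 ID@2 stall=0 (-) EX@3 MEM@4 WB@5
I1 add r2 <- r5,r5: IF@2 ID@3 stall=2 (RAW on I0.r5 (WB@5)) EX@6 MEM@7 WB@8
I2 sub r5 <- r4,r2: IF@3 ID@6 stall=2 (RAW on I1.r2 (WB@8)) EX@9 MEM@10 WB@11
I3 sub r1 <- r2,r5: IF@6 ID@9 stall=2 (RAW on I2.r5 (WB@11)) EX@12 MEM@13 WB@14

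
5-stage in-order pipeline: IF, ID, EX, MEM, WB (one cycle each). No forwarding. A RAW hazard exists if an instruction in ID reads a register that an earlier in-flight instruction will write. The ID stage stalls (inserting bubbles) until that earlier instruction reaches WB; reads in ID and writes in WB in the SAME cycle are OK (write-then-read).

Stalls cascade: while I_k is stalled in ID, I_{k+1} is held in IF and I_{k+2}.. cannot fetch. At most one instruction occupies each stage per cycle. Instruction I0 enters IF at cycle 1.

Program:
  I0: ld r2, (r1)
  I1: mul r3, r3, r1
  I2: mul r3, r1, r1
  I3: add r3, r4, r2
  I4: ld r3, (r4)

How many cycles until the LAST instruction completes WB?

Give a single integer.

I0 ld r2 <- r1: IF@1 ID@2 stall=0 (-) EX@3 MEM@4 WB@5
I1 mul r3 <- r3,r1: IF@2 ID@3 stall=0 (-) EX@4 MEM@5 WB@6
I2 mul r3 <- r1,r1: IF@3 ID@4 stall=0 (-) EX@5 MEM@6 WB@7
I3 add r3 <- r4,r2: IF@4 ID@5 stall=0 (-) EX@6 MEM@7 WB@8
I4 ld r3 <- r4: IF@5 ID@6 stall=0 (-) EX@7 MEM@8 WB@9

Answer: 9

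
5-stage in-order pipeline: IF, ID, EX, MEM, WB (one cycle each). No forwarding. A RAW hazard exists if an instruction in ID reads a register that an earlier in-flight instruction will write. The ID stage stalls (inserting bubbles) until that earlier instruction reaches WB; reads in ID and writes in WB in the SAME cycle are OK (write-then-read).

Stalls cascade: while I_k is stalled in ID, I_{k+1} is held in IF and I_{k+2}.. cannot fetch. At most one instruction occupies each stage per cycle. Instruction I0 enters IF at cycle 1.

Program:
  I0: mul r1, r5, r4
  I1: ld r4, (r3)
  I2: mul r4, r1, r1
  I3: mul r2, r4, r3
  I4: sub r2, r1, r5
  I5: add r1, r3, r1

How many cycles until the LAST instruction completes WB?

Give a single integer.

Answer: 13

Derivation:
I0 mul r1 <- r5,r4: IF@1 ID@2 stall=0 (-) EX@3 MEM@4 WB@5
I1 ld r4 <- r3: IF@2 ID@3 stall=0 (-) EX@4 MEM@5 WB@6
I2 mul r4 <- r1,r1: IF@3 ID@4 stall=1 (RAW on I0.r1 (WB@5)) EX@6 MEM@7 WB@8
I3 mul r2 <- r4,r3: IF@4 ID@6 stall=2 (RAW on I2.r4 (WB@8)) EX@9 MEM@10 WB@11
I4 sub r2 <- r1,r5: IF@6 ID@9 stall=0 (-) EX@10 MEM@11 WB@12
I5 add r1 <- r3,r1: IF@9 ID@10 stall=0 (-) EX@11 MEM@12 WB@13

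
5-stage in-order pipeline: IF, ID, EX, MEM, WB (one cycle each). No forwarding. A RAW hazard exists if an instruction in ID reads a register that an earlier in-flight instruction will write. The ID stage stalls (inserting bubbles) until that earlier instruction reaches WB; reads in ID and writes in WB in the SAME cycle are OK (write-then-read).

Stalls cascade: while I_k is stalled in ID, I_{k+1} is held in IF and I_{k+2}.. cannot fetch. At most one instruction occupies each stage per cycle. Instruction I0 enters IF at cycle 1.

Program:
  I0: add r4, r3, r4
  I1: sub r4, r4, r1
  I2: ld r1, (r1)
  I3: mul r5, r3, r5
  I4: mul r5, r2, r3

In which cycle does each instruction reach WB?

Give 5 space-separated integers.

Answer: 5 8 9 10 11

Derivation:
I0 add r4 <- r3,r4: IF@1 ID@2 stall=0 (-) EX@3 MEM@4 WB@5
I1 sub r4 <- r4,r1: IF@2 ID@3 stall=2 (RAW on I0.r4 (WB@5)) EX@6 MEM@7 WB@8
I2 ld r1 <- r1: IF@3 ID@6 stall=0 (-) EX@7 MEM@8 WB@9
I3 mul r5 <- r3,r5: IF@6 ID@7 stall=0 (-) EX@8 MEM@9 WB@10
I4 mul r5 <- r2,r3: IF@7 ID@8 stall=0 (-) EX@9 MEM@10 WB@11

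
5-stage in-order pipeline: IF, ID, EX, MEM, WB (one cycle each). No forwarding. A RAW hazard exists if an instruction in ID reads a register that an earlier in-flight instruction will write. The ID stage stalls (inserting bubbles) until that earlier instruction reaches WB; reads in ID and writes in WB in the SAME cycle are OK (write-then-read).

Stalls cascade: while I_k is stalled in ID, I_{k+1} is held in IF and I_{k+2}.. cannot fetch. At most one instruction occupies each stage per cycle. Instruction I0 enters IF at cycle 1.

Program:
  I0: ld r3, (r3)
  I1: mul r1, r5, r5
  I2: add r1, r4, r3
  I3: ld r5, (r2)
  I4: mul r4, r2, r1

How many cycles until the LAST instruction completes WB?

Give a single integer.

I0 ld r3 <- r3: IF@1 ID@2 stall=0 (-) EX@3 MEM@4 WB@5
I1 mul r1 <- r5,r5: IF@2 ID@3 stall=0 (-) EX@4 MEM@5 WB@6
I2 add r1 <- r4,r3: IF@3 ID@4 stall=1 (RAW on I0.r3 (WB@5)) EX@6 MEM@7 WB@8
I3 ld r5 <- r2: IF@4 ID@6 stall=0 (-) EX@7 MEM@8 WB@9
I4 mul r4 <- r2,r1: IF@6 ID@7 stall=1 (RAW on I2.r1 (WB@8)) EX@9 MEM@10 WB@11

Answer: 11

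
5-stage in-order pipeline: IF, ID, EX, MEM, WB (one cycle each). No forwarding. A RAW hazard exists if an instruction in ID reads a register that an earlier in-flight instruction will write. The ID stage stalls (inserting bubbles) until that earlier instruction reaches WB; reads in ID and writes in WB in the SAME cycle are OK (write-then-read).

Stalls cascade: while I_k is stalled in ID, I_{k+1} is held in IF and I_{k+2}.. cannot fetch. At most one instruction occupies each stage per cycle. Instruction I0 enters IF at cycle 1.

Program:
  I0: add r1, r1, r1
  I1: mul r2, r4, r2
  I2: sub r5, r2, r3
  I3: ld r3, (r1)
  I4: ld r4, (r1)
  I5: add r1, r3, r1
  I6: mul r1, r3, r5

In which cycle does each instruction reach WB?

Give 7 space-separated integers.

I0 add r1 <- r1,r1: IF@1 ID@2 stall=0 (-) EX@3 MEM@4 WB@5
I1 mul r2 <- r4,r2: IF@2 ID@3 stall=0 (-) EX@4 MEM@5 WB@6
I2 sub r5 <- r2,r3: IF@3 ID@4 stall=2 (RAW on I1.r2 (WB@6)) EX@7 MEM@8 WB@9
I3 ld r3 <- r1: IF@4 ID@7 stall=0 (-) EX@8 MEM@9 WB@10
I4 ld r4 <- r1: IF@7 ID@8 stall=0 (-) EX@9 MEM@10 WB@11
I5 add r1 <- r3,r1: IF@8 ID@9 stall=1 (RAW on I3.r3 (WB@10)) EX@11 MEM@12 WB@13
I6 mul r1 <- r3,r5: IF@9 ID@11 stall=0 (-) EX@12 MEM@13 WB@14

Answer: 5 6 9 10 11 13 14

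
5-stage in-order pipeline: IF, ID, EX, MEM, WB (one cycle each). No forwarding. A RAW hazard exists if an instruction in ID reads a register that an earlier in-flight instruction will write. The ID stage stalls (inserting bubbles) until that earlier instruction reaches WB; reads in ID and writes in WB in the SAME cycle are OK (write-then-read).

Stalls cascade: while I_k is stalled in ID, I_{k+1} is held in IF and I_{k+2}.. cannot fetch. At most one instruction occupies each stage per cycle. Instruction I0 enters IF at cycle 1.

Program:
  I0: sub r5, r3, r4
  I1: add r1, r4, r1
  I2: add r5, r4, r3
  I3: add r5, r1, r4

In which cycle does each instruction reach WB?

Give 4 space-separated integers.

Answer: 5 6 7 9

Derivation:
I0 sub r5 <- r3,r4: IF@1 ID@2 stall=0 (-) EX@3 MEM@4 WB@5
I1 add r1 <- r4,r1: IF@2 ID@3 stall=0 (-) EX@4 MEM@5 WB@6
I2 add r5 <- r4,r3: IF@3 ID@4 stall=0 (-) EX@5 MEM@6 WB@7
I3 add r5 <- r1,r4: IF@4 ID@5 stall=1 (RAW on I1.r1 (WB@6)) EX@7 MEM@8 WB@9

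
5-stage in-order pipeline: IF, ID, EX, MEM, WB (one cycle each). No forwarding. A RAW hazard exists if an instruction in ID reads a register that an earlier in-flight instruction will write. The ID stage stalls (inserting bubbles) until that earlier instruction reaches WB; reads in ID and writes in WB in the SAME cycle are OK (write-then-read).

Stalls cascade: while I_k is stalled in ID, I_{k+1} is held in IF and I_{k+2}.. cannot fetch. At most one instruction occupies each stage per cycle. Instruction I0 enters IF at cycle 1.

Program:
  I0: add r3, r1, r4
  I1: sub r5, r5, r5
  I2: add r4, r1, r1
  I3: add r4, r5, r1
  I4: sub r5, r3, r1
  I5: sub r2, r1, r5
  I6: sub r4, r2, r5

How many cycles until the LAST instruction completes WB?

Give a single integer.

Answer: 16

Derivation:
I0 add r3 <- r1,r4: IF@1 ID@2 stall=0 (-) EX@3 MEM@4 WB@5
I1 sub r5 <- r5,r5: IF@2 ID@3 stall=0 (-) EX@4 MEM@5 WB@6
I2 add r4 <- r1,r1: IF@3 ID@4 stall=0 (-) EX@5 MEM@6 WB@7
I3 add r4 <- r5,r1: IF@4 ID@5 stall=1 (RAW on I1.r5 (WB@6)) EX@7 MEM@8 WB@9
I4 sub r5 <- r3,r1: IF@5 ID@7 stall=0 (-) EX@8 MEM@9 WB@10
I5 sub r2 <- r1,r5: IF@7 ID@8 stall=2 (RAW on I4.r5 (WB@10)) EX@11 MEM@12 WB@13
I6 sub r4 <- r2,r5: IF@8 ID@11 stall=2 (RAW on I5.r2 (WB@13)) EX@14 MEM@15 WB@16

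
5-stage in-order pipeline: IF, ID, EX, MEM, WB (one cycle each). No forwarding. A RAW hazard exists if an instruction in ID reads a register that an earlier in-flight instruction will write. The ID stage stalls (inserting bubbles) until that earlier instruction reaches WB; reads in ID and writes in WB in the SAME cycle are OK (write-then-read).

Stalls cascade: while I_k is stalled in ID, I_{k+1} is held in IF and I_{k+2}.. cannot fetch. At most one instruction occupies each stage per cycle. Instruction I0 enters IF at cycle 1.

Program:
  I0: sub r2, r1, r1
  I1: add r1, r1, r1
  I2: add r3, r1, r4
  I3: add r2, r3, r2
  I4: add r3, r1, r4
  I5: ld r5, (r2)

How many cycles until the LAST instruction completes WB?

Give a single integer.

Answer: 15

Derivation:
I0 sub r2 <- r1,r1: IF@1 ID@2 stall=0 (-) EX@3 MEM@4 WB@5
I1 add r1 <- r1,r1: IF@2 ID@3 stall=0 (-) EX@4 MEM@5 WB@6
I2 add r3 <- r1,r4: IF@3 ID@4 stall=2 (RAW on I1.r1 (WB@6)) EX@7 MEM@8 WB@9
I3 add r2 <- r3,r2: IF@4 ID@7 stall=2 (RAW on I2.r3 (WB@9)) EX@10 MEM@11 WB@12
I4 add r3 <- r1,r4: IF@7 ID@10 stall=0 (-) EX@11 MEM@12 WB@13
I5 ld r5 <- r2: IF@10 ID@11 stall=1 (RAW on I3.r2 (WB@12)) EX@13 MEM@14 WB@15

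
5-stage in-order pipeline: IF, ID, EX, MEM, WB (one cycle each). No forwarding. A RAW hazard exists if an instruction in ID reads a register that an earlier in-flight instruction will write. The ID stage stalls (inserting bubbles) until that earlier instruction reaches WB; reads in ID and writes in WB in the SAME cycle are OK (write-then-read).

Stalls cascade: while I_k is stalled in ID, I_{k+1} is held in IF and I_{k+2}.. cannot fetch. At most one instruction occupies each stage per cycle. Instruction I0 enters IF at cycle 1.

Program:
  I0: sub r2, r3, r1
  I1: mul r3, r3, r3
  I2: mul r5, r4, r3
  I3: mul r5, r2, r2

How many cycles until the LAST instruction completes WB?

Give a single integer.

Answer: 10

Derivation:
I0 sub r2 <- r3,r1: IF@1 ID@2 stall=0 (-) EX@3 MEM@4 WB@5
I1 mul r3 <- r3,r3: IF@2 ID@3 stall=0 (-) EX@4 MEM@5 WB@6
I2 mul r5 <- r4,r3: IF@3 ID@4 stall=2 (RAW on I1.r3 (WB@6)) EX@7 MEM@8 WB@9
I3 mul r5 <- r2,r2: IF@4 ID@7 stall=0 (-) EX@8 MEM@9 WB@10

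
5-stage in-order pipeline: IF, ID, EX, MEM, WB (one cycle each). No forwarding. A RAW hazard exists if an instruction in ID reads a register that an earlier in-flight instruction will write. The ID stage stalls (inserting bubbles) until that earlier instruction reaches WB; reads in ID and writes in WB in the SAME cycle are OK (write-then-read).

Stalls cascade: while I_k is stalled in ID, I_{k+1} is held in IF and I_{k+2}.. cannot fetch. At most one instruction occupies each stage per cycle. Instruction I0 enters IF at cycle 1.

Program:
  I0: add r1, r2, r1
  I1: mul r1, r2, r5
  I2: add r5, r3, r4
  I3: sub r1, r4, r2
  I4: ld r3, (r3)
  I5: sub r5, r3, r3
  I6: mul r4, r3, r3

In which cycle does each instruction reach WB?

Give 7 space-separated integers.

Answer: 5 6 7 8 9 12 13

Derivation:
I0 add r1 <- r2,r1: IF@1 ID@2 stall=0 (-) EX@3 MEM@4 WB@5
I1 mul r1 <- r2,r5: IF@2 ID@3 stall=0 (-) EX@4 MEM@5 WB@6
I2 add r5 <- r3,r4: IF@3 ID@4 stall=0 (-) EX@5 MEM@6 WB@7
I3 sub r1 <- r4,r2: IF@4 ID@5 stall=0 (-) EX@6 MEM@7 WB@8
I4 ld r3 <- r3: IF@5 ID@6 stall=0 (-) EX@7 MEM@8 WB@9
I5 sub r5 <- r3,r3: IF@6 ID@7 stall=2 (RAW on I4.r3 (WB@9)) EX@10 MEM@11 WB@12
I6 mul r4 <- r3,r3: IF@7 ID@10 stall=0 (-) EX@11 MEM@12 WB@13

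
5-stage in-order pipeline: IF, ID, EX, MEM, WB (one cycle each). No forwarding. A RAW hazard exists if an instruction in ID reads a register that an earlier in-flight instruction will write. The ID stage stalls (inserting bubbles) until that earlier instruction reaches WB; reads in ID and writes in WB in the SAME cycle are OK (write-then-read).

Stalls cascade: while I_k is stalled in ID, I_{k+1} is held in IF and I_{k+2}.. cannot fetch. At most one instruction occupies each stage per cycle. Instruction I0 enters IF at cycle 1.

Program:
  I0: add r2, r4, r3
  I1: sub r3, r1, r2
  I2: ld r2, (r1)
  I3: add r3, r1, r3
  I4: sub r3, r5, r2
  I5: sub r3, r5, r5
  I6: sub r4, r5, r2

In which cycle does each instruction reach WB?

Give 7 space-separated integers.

I0 add r2 <- r4,r3: IF@1 ID@2 stall=0 (-) EX@3 MEM@4 WB@5
I1 sub r3 <- r1,r2: IF@2 ID@3 stall=2 (RAW on I0.r2 (WB@5)) EX@6 MEM@7 WB@8
I2 ld r2 <- r1: IF@3 ID@6 stall=0 (-) EX@7 MEM@8 WB@9
I3 add r3 <- r1,r3: IF@6 ID@7 stall=1 (RAW on I1.r3 (WB@8)) EX@9 MEM@10 WB@11
I4 sub r3 <- r5,r2: IF@7 ID@9 stall=0 (-) EX@10 MEM@11 WB@12
I5 sub r3 <- r5,r5: IF@9 ID@10 stall=0 (-) EX@11 MEM@12 WB@13
I6 sub r4 <- r5,r2: IF@10 ID@11 stall=0 (-) EX@12 MEM@13 WB@14

Answer: 5 8 9 11 12 13 14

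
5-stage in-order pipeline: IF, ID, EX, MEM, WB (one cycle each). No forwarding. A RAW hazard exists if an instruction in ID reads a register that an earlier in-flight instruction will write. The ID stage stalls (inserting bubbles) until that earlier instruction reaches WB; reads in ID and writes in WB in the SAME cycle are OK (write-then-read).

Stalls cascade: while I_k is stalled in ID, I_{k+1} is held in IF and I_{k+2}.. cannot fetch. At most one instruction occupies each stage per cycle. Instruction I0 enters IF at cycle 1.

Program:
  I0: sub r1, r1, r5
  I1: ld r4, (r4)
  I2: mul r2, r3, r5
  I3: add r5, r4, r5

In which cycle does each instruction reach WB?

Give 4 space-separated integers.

Answer: 5 6 7 9

Derivation:
I0 sub r1 <- r1,r5: IF@1 ID@2 stall=0 (-) EX@3 MEM@4 WB@5
I1 ld r4 <- r4: IF@2 ID@3 stall=0 (-) EX@4 MEM@5 WB@6
I2 mul r2 <- r3,r5: IF@3 ID@4 stall=0 (-) EX@5 MEM@6 WB@7
I3 add r5 <- r4,r5: IF@4 ID@5 stall=1 (RAW on I1.r4 (WB@6)) EX@7 MEM@8 WB@9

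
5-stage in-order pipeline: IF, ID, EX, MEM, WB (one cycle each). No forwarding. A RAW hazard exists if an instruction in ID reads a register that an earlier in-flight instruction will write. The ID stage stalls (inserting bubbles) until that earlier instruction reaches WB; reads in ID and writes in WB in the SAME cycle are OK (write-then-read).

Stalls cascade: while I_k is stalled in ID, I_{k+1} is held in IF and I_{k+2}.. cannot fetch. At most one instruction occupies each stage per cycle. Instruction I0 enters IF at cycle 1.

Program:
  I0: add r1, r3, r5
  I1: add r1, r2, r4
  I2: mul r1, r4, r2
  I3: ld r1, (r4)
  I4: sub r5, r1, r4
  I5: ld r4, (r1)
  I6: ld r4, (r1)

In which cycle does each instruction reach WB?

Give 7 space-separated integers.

I0 add r1 <- r3,r5: IF@1 ID@2 stall=0 (-) EX@3 MEM@4 WB@5
I1 add r1 <- r2,r4: IF@2 ID@3 stall=0 (-) EX@4 MEM@5 WB@6
I2 mul r1 <- r4,r2: IF@3 ID@4 stall=0 (-) EX@5 MEM@6 WB@7
I3 ld r1 <- r4: IF@4 ID@5 stall=0 (-) EX@6 MEM@7 WB@8
I4 sub r5 <- r1,r4: IF@5 ID@6 stall=2 (RAW on I3.r1 (WB@8)) EX@9 MEM@10 WB@11
I5 ld r4 <- r1: IF@6 ID@9 stall=0 (-) EX@10 MEM@11 WB@12
I6 ld r4 <- r1: IF@9 ID@10 stall=0 (-) EX@11 MEM@12 WB@13

Answer: 5 6 7 8 11 12 13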